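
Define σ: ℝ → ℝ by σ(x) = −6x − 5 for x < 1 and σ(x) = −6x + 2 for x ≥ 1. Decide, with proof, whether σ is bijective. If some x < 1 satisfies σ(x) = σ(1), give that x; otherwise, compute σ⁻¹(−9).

Both pieces are strictly decreasing (slopes −6 and −6), so each is injective on its own interval.
The left piece maps (−∞, 1) onto (−11, ∞); the right piece maps [1, ∞) onto (−∞, −4].
These images overlap. In particular σ(1) = −4 (right piece), and solving −6x − 5 = −4 on the left piece gives x = −1/6 < 1.
So σ(−1/6) = σ(1) with −1/6 ≠ 1, and σ is not injective, hence not bijective. This x = −1/6 is the requested value below 1.

-1/6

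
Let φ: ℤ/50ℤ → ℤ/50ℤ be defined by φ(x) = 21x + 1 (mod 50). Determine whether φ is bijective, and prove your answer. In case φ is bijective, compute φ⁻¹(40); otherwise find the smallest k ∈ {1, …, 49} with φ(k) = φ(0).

Recall that φ is injective if φ(s) = φ(t) implies s = t.
Suppose φ(s) = φ(t) in ℤ/50ℤ. Then 21s + 1 ≡ 21t + 1 (mod 50), so 21(s − t) ≡ 0 (mod 50).
Since gcd(21, 50) = 1, 21 is invertible modulo 50, thus s − t ≡ 0 (mod 50), i.e. s = t.
We now compute 21⁻¹ mod 50 explicitly. Euclid's algorithm: 50 = 2·21 + 8, 21 = 2·8 + 5, 8 = 1·5 + 3, 5 = 1·3 + 2, 3 = 1·2 + 1; back-substituting gives 1 = 31·21 − 13·50, so 21⁻¹ ≡ 31 (mod 50).
For any y ∈ ℤ/50ℤ, x = 31(y − 1) mod 50 satisfies φ(x) = 21·31(y − 1) + 1 ≡ y (since 21·31 ≡ 1 mod 50). So every y has a preimage.
So φ is bijective.
Since φ is bijective, we find φ⁻¹(40): we need 21x ≡ 40 − 1 ≡ 39 (mod 50). Using 21⁻¹ = 31: x ≡ 31·39 = 1209 = 24·50 + 9, so x = 9.
Check: φ(9) = 21·9 + 1 = 190 = 3·50 + 40 ≡ 40 (mod 50).

9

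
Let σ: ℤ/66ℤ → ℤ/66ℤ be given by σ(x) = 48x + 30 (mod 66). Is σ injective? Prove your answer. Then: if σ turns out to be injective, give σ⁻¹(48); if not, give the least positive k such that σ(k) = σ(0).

We have gcd(48, 66) = 6 > 1. Taking a = 0 and b = 11: σ(0) = 30 and σ(11) = 48·11 + 30 = 558 ≡ 30 (mod 66).
So σ(0) = σ(11) while 0 ≠ 11, so σ is not injective.
Since σ is not injective, we find the least positive k with σ(k) = σ(0): this means 48k ≡ 0 (mod 66), i.e. 66 ∣ 48k. Since gcd(48, 66) = 6, dividing through by 6 this holds exactly when 11 ∣ 8k, and as gcd(8, 11) = 1, exactly when 11 ∣ k.
The smallest positive such k is 11.

11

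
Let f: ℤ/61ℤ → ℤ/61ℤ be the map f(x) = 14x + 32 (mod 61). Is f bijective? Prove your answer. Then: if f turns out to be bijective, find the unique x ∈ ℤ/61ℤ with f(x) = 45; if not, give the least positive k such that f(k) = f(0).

If f(u) = f(v), then 14u ≡ 14v (mod 61). Because gcd(14, 61) = 1, we may cancel 14 to get u ≡ v (mod 61).
We now compute 14⁻¹ mod 61 explicitly. Euclid's algorithm: 61 = 4·14 + 5, 14 = 2·5 + 4, 5 = 1·4 + 1; back-substituting gives 1 = 48·14 − 11·61, so 14⁻¹ ≡ 48 (mod 61).
Then y ↦ 48(y − 32) is a two-sided inverse to f, so every y ∈ ℤ/61ℤ has a preimage.
Thus f is bijective.
Since f is bijective, we find f⁻¹(45): we need 14x ≡ 45 − 32 ≡ 13 (mod 61). Using 14⁻¹ = 48: x ≡ 48·13 = 624 = 10·61 + 14, so x = 14.
Check: f(14) = 14·14 + 32 = 228 = 3·61 + 45 ≡ 45 (mod 61).

14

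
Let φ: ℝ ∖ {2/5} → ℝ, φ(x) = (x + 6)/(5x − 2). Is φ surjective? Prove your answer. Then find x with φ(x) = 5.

If φ(x) = 1/5, cross-multiplying gives 5(x + 6) = 1(5x − 2), which simplifies to 30 = −2 — false.  So 1/5 has no preimage and φ is not surjective.
Solving φ(x) = 5: cross-multiplying gives x + 6 = 5(5x − 2), which rearranges to −24x = −16, so x = 2/3.

2/3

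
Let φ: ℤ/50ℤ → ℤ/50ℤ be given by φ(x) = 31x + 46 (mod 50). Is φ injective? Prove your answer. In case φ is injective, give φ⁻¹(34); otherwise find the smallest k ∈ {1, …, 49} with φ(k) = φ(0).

48

Suppose φ(s) = φ(t) in ℤ/50ℤ. Then 31s + 46 ≡ 31t + 46 (mod 50), so 31(s − t) ≡ 0 (mod 50).
Since gcd(31, 50) = 1, 31 is invertible modulo 50, hence s − t ≡ 0 (mod 50), i.e. s = t.
So φ is injective.
We now compute 31⁻¹ mod 50 explicitly. Euclid's algorithm: 50 = 1·31 + 19, 31 = 1·19 + 12, 19 = 1·12 + 7, 12 = 1·7 + 5, 7 = 1·5 + 2, 5 = 2·2 + 1; back-substituting gives 1 = 21·31 − 13·50, so 31⁻¹ ≡ 21 (mod 50).
Since φ is injective, we compute φ⁻¹(34): solve 31x + 46 ≡ 34 (mod 50), i.e. 31x ≡ 38 (mod 50).
Multiplying by 31⁻¹ = 21 gives x ≡ 21·38 = 798 = 15·50 + 48 ≡ 48 (mod 50).
Check: φ(48) = 31·48 + 46 = 1534 = 30·50 + 34 ≡ 34 (mod 50).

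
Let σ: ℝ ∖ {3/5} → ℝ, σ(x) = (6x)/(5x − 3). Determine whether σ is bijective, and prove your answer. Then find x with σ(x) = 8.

12/17

If σ(x) = 6/5, cross-multiplying gives 5(6x) = 6(5x − 3), which simplifies to 0 = −18 — false.  So 6/5 has no preimage and σ is not surjective.
Hence σ is not bijective.
Solving σ(x) = 8: cross-multiplying gives 6x = 8(5x − 3), which rearranges to −34x = −24, so x = 12/17.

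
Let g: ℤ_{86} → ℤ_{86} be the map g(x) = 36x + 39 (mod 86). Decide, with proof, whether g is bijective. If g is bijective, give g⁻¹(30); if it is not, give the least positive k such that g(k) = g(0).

43

Recall that g is injective if g(s) = g(t) implies s = t.
We have gcd(36, 86) = 2 > 1. Taking s = 0 and t = 43: g(0) = 39 and g(43) = 36·43 + 39 = 1587 ≡ 39 (mod 86).
So g(0) = g(43) while 0 ≠ 43, thus g is not injective, hence not bijective.
Since g is not bijective, we find the least positive k with g(k) = g(0): this means 36k ≡ 0 (mod 86), i.e. 86 ∣ 36k. Since gcd(36, 86) = 2, dividing through by 2 this holds exactly when 43 ∣ 18k, and as gcd(18, 43) = 1, exactly when 43 ∣ k.
The smallest positive such k is 43.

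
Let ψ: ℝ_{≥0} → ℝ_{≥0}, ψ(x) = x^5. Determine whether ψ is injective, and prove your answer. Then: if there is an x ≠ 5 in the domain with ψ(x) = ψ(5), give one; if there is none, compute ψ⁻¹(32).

On ℝ_{≥0}, x ↦ x^5 is strictly increasing, so ψ(a) = ψ(b) forces a = b. Therefore ψ is injective.
Since x ↦ x^5 is strictly increasing on ℝ_{≥0}, it is injective there, so no x ≠ 5 in the domain has ψ(x) = ψ(5). We therefore compute ψ⁻¹(32) = 32^{1/5} = 2 (indeed 2^5 = 32).

2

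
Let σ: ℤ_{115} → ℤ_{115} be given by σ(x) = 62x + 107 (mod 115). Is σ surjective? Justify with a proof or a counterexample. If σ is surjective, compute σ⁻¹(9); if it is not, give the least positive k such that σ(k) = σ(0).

Since gcd(62, 115) = 1, 62 is invertible modulo 115. Euclid's algorithm: 115 = 1·62 + 53, 62 = 1·53 + 9, 53 = 5·9 + 8, 9 = 1·8 + 1; back-substituting gives 1 = 13·62 − 7·115, so 62⁻¹ ≡ 13 (mod 115).
Then y ↦ 13(y − 107) is a two-sided inverse to σ, so every y ∈ ℤ_{115} has a preimage.
Thus σ is surjective.
Since σ is surjective, we compute σ⁻¹(9): solve 62x + 107 ≡ 9 (mod 115), i.e. 62x ≡ 17 (mod 115).
Multiplying by 62⁻¹ = 13 gives x ≡ 13·17 = 221 = 1·115 + 106 ≡ 106 (mod 115).
Check: σ(106) = 62·106 + 107 = 6679 = 58·115 + 9 ≡ 9 (mod 115).

106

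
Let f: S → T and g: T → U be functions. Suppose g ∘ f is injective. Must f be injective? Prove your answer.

Suppose f(s) = f(t). Applying g: (g ∘ f)(s) = (g ∘ f)(t). Since g ∘ f is injective, s = t. Therefore f is injective.

injective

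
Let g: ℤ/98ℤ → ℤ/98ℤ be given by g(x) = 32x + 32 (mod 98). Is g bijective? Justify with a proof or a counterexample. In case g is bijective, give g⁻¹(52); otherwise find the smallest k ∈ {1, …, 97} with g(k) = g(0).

Recall that injectivity means: for all s, t in the domain, g(s) = g(t) implies s = t.
We have gcd(32, 98) = 2 > 1. Taking s = 0 and t = 49: g(0) = 32 and g(49) = 32·49 + 32 = 1600 ≡ 32 (mod 98).
So g(0) = g(49) while 0 ≠ 49, therefore g is not injective, hence not bijective.
Since g is not bijective, we find the least positive k with g(k) = g(0): this means 32k ≡ 0 (mod 98), i.e. 98 ∣ 32k. Since gcd(32, 98) = 2, dividing through by 2 this holds exactly when 49 ∣ 16k, and as gcd(16, 49) = 1, exactly when 49 ∣ k.
The smallest positive such k is 49.

49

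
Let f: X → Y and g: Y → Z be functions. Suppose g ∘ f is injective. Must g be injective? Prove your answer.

not injective

No. Take X = {0, 1, 2}, Y = {0, 1, 2, 3, 4}, Z = {0, 1, 2, 3, 4}, f(a) = a for each a ∈ X, and g(b) = 3 if b ∈ {3, 4} else g(b) = b.
Then g ∘ f = f is injective (X ⊂ Y and f is the inclusion), but g(3) = g(4) = 3 with 3 ≠ 4, so g is not injective.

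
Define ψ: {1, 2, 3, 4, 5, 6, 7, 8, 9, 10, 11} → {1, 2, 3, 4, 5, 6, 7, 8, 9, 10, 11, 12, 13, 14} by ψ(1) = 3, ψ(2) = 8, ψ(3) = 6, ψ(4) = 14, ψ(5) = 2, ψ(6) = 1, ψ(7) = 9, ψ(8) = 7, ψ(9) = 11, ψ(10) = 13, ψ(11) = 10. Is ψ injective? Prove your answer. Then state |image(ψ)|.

The values ψ(1), …, ψ(11) are 3, 8, 6, 14, 2, 1, 9, 7, 11, 13, 10 — all distinct.
So ψ(a) = ψ(b) only when a = b, and ψ is injective.
The image of ψ is {1, 2, 3, 6, 7, 8, 9, 10, 11, 13, 14}, which has 11 elements.

11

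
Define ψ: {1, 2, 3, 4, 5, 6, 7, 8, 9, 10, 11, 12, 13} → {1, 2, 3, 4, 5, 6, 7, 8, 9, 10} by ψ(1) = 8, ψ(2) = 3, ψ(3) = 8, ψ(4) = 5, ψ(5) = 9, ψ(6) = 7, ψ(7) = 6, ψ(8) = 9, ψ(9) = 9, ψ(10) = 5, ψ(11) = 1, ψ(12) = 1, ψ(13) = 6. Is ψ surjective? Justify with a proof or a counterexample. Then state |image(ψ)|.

7

No element maps to 2, so ψ is not surjective.
The image of ψ is {1, 3, 5, 6, 7, 8, 9}, which has 7 elements.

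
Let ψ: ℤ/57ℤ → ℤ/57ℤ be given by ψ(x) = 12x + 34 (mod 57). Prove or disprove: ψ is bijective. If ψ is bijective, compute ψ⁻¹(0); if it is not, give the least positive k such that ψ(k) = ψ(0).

We have gcd(12, 57) = 3 > 1. Taking x_1 = 0 and x_2 = 19: ψ(0) = 34 and ψ(19) = 12·19 + 34 = 262 ≡ 34 (mod 57).
So ψ(0) = ψ(19) while 0 ≠ 19, therefore ψ is not injective, hence not bijective.
Since ψ is not bijective, we find the least positive k with ψ(k) = ψ(0): this means 12k ≡ 0 (mod 57), i.e. 57 ∣ 12k. Since gcd(12, 57) = 3, dividing through by 3 this holds exactly when 19 ∣ 4k, and as gcd(4, 19) = 1, exactly when 19 ∣ k.
The smallest positive such k is 19.

19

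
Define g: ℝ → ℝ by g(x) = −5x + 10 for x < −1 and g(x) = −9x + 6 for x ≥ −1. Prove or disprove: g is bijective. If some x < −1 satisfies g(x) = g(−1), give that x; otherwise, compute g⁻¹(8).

-2/9

Both pieces are strictly decreasing (slopes −5 and −9), so each is injective on its own interval.
The left piece maps (−∞, −1) onto (15, ∞); the right piece maps [−1, ∞) onto (−∞, 15].
Since 15 = 15, the images partition ℝ: g is injective and surjective, hence bijective.
Because the two images are disjoint, no x < −1 has g(x) = g(−1), so we compute g⁻¹(8): 8 lies in (−∞, 15], so solve −9x + 6 = 8: x = (8 − 6)/(−9) = −2/9.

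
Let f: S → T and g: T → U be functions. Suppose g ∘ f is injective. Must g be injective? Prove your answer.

not injective

No. Take S = {0, 1}, T = {0, 1, 2, 3, 4}, U = {0, 1, 2, 3, 4}, f(a) = a for each a ∈ S, and g(b) = 3 if b ∈ {3, 4} else g(b) = b.
Then g ∘ f = f is injective (S ⊂ T and f is the inclusion), but g(3) = g(4) = 3 with 3 ≠ 4, so g is not injective.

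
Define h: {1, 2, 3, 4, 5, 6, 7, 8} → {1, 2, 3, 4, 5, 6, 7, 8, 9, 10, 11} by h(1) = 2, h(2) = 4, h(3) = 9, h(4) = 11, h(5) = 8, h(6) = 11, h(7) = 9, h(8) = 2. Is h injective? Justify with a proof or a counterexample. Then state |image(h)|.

h(4) = 11 = h(6) with 4 ≠ 6, so h is not injective.
The image of h is {2, 4, 8, 9, 11}, which has 5 elements.

5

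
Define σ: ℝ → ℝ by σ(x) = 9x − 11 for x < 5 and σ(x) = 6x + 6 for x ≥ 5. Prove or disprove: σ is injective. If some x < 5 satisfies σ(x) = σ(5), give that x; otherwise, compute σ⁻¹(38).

Both pieces are strictly increasing (slopes 9 and 6), so each is injective on its own interval.
The left piece maps (−∞, 5) onto (−∞, 34); the right piece maps [5, ∞) onto [36, ∞).
These images are disjoint, so no value is attained by both pieces. Therefore σ is injective.
Because the two images are disjoint, no x < 5 has σ(x) = σ(5), so we compute σ⁻¹(38): 38 lies in [36, ∞), so solve 6x + 6 = 38: x = (38 − 6)/6 = 16/3.

16/3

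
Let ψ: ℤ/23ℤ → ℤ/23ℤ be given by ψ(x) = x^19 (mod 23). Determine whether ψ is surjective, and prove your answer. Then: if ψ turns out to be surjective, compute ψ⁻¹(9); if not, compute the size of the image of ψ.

Since 23 is prime, the nonzero elements of ℤ/23ℤ form a cyclic group of order 22.
As gcd(19, 22) = 1, raising to the 19th power is a bijection on this group: if u^19 ≡ v^19 then (uv^{−1})^19 = 1, and the only element of order dividing gcd(19, 22) = 1 is 1, so u = v.
With ψ(0) = 0 this makes ψ injective on all of ℤ/23ℤ, hence bijective (finite equal-size domain and codomain). In particular ψ is surjective.
Since ψ is surjective, we find the preimage of 9. The inverse of x ↦ x^19 on (ℤ/23ℤ)^× is x ↦ x^7, because 19·7 = 133 = 6·22 + 1 ≡ 1 (mod 22) and x^{22} = 1 for x ≠ 0 (Fermat). So ψ⁻¹(9) = 9^7 mod 23.
Repeated squaring mod 23: 9^1 ≡ 9, 9^2 ≡ 9² = 81 ≡ 12, 9^4 ≡ 12² = 144 ≡ 6. Since 7 = 4 + 2 + 1, 9^7 ≡ 6·12·9: 6·12 = 72 ≡ 3, then 3·9 = 27 ≡ 4. So 9^7 ≡ 4 (mod 23).
Hence ψ⁻¹(9) = 4.

4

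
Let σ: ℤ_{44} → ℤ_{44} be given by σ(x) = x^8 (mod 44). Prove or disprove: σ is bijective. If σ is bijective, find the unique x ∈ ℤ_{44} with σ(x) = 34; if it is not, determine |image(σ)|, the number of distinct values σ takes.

12

σ(10): Repeated squaring mod 44: 10^1 ≡ 10, 10^2 ≡ 10² = 100 ≡ 12, 10^4 ≡ 12² = 144 ≡ 12, 10^8 ≡ 12² = 144 ≡ 12. So 10^8 ≡ 12 (mod 44).
σ(12): Repeated squaring mod 44: 12^1 ≡ 12, 12^2 ≡ 12² = 144 ≡ 12, 12^4 ≡ 12² = 144 ≡ 12, 12^8 ≡ 12² = 144 ≡ 12. So 12^8 ≡ 12 (mod 44).
So σ(10) = σ(12) = 12 while 10 ≠ 12, thus σ is not injective, hence not bijective.
Since σ is not bijective, we determine |image(σ)|. Computing x^8 mod 44 for each x (by repeated squaring, reducing mod 44 at every step), the values σ(0), σ(1), …, σ(43) are: 0, 1, 36, 5, 20, 37, 4, 9, 16, 25, 12, 33, 12, 25, 16, 9, 4, 37, 20, 5, 36, 1, 0, 1, 36, 5, 20, 37, 4, 9, 16, 25, 12, 33, 12, 25, 16, 9, 4, 37, 20, 5, 36, 1.
The distinct values are {0, 1, 4, 5, 9, 12, 16, 20, 25, 33, 36, 37}; there are 12 of them.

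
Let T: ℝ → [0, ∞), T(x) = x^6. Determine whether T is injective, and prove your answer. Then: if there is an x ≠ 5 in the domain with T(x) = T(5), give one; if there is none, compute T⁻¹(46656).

T(5) = 15625 = (−5)^6 = T(−5) (since 6 is even), with 5 ≠ −5. So T is not injective.
For the follow-up, such an x exists: taking x = −5 ∈ ℝ gives T(−5) = 15625 = T(5) with −5 ≠ 5.

-5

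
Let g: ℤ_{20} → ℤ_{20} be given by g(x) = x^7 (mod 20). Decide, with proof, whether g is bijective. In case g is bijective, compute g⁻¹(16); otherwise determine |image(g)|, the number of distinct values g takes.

g(0) = 0^7 = 0.
g(10): Repeated squaring mod 20: 10^1 ≡ 10, 10^2 ≡ 10² = 100 ≡ 0, 10^4 ≡ 0² = 0. Since 7 = 4 + 2 + 1, 10^7 ≡ 0·0·10: 0·0 = 0, then 0·10 = 0. So 10^7 ≡ 0 (mod 20).
So g(0) = g(10) = 0 while 0 ≠ 10, hence g is not injective, hence not bijective.
Since g is not bijective, we determine |image(g)|. Computing x^7 mod 20 for each x (by repeated squaring, reducing mod 20 at every step), the values g(0), g(1), …, g(19) are: 0, 1, 8, 7, 4, 5, 16, 3, 12, 9, 0, 11, 8, 17, 4, 15, 16, 13, 12, 19.
The distinct values are {0, 1, 3, 4, 5, 7, 8, 9, 11, 12, 13, 15, 16, 17, 19}; there are 15 of them.

15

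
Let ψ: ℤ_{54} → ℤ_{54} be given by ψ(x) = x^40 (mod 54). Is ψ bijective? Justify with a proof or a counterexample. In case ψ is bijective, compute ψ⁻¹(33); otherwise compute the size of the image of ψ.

20

ψ(0) = 0^40 = 0.
ψ(6): Repeated squaring mod 54: 6^1 ≡ 6, 6^2 ≡ 6² = 36, 6^4 ≡ 36² = 1296 ≡ 0, 6^8 ≡ 0² = 0, 6^16 ≡ 0² = 0, 6^32 ≡ 0² = 0. Since 40 = 32 + 8, 6^40 ≡ 0·0: 0·0 = 0. So 6^40 ≡ 0 (mod 54).
So ψ(0) = ψ(6) = 0 while 0 ≠ 6, so ψ is not injective, hence not bijective.
Since ψ is not bijective, we determine |image(ψ)|. Computing x^40 mod 54 for each x (by repeated squaring, reducing mod 54 at every step), the values ψ(0), ψ(1), …, ψ(53) are: 0, 1, 16, 27, 40, 31, 0, 25, 46, 27, 10, 7, 0, 49, 22, 27, 34, 37, 0, 19, 52, 27, 4, 13, 0, 43, 28, 27, 28, 43, 0, 13, 4, 27, 52, 19, 0, 37, 34, 27, 22, 49, 0, 7, 10, 27, 46, 25, 0, 31, 40, 27, 16, 1.
The distinct values are {0, 1, 4, 7, 10, 13, 16, 19, 22, 25, 27, 28, 31, 34, 37, 40, 43, 46, 49, 52}; there are 20 of them.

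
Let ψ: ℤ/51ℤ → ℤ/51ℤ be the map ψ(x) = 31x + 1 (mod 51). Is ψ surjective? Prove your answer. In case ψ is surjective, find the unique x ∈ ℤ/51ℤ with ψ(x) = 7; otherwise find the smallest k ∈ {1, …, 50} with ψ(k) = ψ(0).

By definition, surjectivity means every element of the codomain has a preimage under ψ.
Since gcd(31, 51) = 1, 31 is invertible modulo 51. Euclid's algorithm: 51 = 1·31 + 20, 31 = 1·20 + 11, 20 = 1·11 + 9, 11 = 1·9 + 2, 9 = 4·2 + 1; back-substituting gives 1 = 28·31 − 17·51, so 31⁻¹ ≡ 28 (mod 51).
For any y ∈ ℤ/51ℤ, x = 28(y − 1) mod 51 satisfies ψ(x) = 31·28(y − 1) + 1 ≡ y (since 31·28 ≡ 1 mod 51). So every y has a preimage.
So ψ is surjective.
Since ψ is surjective, we compute ψ⁻¹(7): solve 31x + 1 ≡ 7 (mod 51), i.e. 31x ≡ 6 (mod 51).
Multiplying by 31⁻¹ = 28 gives x ≡ 28·6 = 168 = 3·51 + 15 ≡ 15 (mod 51).
Check: ψ(15) = 31·15 + 1 = 466 = 9·51 + 7 ≡ 7 (mod 51).

15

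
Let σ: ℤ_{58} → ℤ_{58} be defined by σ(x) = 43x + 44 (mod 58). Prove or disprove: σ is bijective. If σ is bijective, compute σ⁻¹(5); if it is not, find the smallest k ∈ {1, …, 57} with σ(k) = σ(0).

49

Recall that σ is injective when σ(u) = σ(v) forces u = v.
If σ(u) = σ(v), then 43u ≡ 43v (mod 58). Because gcd(43, 58) = 1, we may cancel 43 to get u ≡ v (mod 58).
We now compute 43⁻¹ mod 58 explicitly. Euclid's algorithm: 58 = 1·43 + 15, 43 = 2·15 + 13, 15 = 1·13 + 2, 13 = 6·2 + 1; back-substituting gives 1 = 27·43 − 20·58, so 43⁻¹ ≡ 27 (mod 58).
For any y ∈ ℤ_{58}, x = 27(y − 44) mod 58 satisfies σ(x) = 43·27(y − 44) + 44 ≡ y (since 43·27 ≡ 1 mod 58). So every y has a preimage.
So σ is bijective.
Since σ is bijective, we find σ⁻¹(5): we need 43x ≡ 5 − 44 ≡ 19 (mod 58). Using 43⁻¹ = 27: x ≡ 27·19 = 513 = 8·58 + 49, so x = 49.
Check: σ(49) = 43·49 + 44 = 2151 = 37·58 + 5 ≡ 5 (mod 58).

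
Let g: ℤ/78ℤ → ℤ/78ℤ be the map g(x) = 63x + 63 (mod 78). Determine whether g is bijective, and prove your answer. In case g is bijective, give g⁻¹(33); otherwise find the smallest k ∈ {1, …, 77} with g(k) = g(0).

Recall: g is injective if g(u) = g(v) implies u = v.
We have gcd(63, 78) = 3 > 1. Taking u = 0 and v = 26: g(0) = 63 and g(26) = 63·26 + 63 = 1701 ≡ 63 (mod 78).
So g(0) = g(26) while 0 ≠ 26, hence g is not injective, hence not bijective.
Since g is not bijective, we find the least positive k with g(k) = g(0): this means 63k ≡ 0 (mod 78), i.e. 78 ∣ 63k. Since gcd(63, 78) = 3, dividing through by 3 this holds exactly when 26 ∣ 21k, and as gcd(21, 26) = 1, exactly when 26 ∣ k.
The smallest positive such k is 26.

26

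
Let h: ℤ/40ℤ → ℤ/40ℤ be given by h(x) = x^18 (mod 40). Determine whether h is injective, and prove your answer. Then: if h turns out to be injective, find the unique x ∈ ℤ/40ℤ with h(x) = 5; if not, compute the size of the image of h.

h(4): Repeated squaring mod 40: 4^1 ≡ 4, 4^2 ≡ 4² = 16, 4^4 ≡ 16² = 256 ≡ 16, 4^8 ≡ 16² = 256 ≡ 16, 4^16 ≡ 16² = 256 ≡ 16. Since 18 = 16 + 2, 4^18 ≡ 16·16: 16·16 = 256 ≡ 16. So 4^18 ≡ 16 (mod 40).
h(6): Repeated squaring mod 40: 6^1 ≡ 6, 6^2 ≡ 6² = 36, 6^4 ≡ 36² = 1296 ≡ 16, 6^8 ≡ 16² = 256 ≡ 16, 6^16 ≡ 16² = 256 ≡ 16. Since 18 = 16 + 2, 6^18 ≡ 16·36: 16·36 = 576 ≡ 16. So 6^18 ≡ 16 (mod 40).
So h(4) = h(6) = 16 while 4 ≠ 6, therefore h is not injective.
Since h is not injective, we determine |image(h)|. Computing x^18 mod 40 for each x (by repeated squaring, reducing mod 40 at every step), the values h(0), h(1), …, h(39) are: 0, 1, 24, 9, 16, 25, 16, 9, 24, 1, 0, 1, 24, 9, 16, 25, 16, 9, 24, 1, 0, 1, 24, 9, 16, 25, 16, 9, 24, 1, 0, 1, 24, 9, 16, 25, 16, 9, 24, 1.
The distinct values are {0, 1, 9, 16, 24, 25}; there are 6 of them.

6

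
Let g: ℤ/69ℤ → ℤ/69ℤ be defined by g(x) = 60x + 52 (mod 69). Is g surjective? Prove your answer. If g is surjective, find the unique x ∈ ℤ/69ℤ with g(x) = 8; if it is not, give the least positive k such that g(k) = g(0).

23

Since gcd(60, 69) = 3, we have 60x ≡ 0 (mod 3) for all x, so g(x) ≡ 1 (mod 3).
But 0 ≢ 1 (mod 3), so 0 ∈ ℤ/69ℤ has no preimage. Therefore g is not surjective.
Since g is not surjective, we find the least positive k with g(k) = g(0): this means 60k ≡ 0 (mod 69), i.e. 69 ∣ 60k. Since gcd(60, 69) = 3, dividing through by 3 this holds exactly when 23 ∣ 20k, and as gcd(20, 23) = 1, exactly when 23 ∣ k.
The smallest positive such k is 23.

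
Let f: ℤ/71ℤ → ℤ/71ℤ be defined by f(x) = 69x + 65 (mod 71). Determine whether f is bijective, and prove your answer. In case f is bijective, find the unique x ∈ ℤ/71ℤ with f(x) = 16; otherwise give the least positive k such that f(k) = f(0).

If f(a) = f(b), then 69a ≡ 69b (mod 71). Because gcd(69, 71) = 1, we may cancel 69 to get a ≡ b (mod 71).
We now compute 69⁻¹ mod 71 explicitly. Euclid's algorithm: 71 = 1·69 + 2, 69 = 34·2 + 1; back-substituting gives 1 = 35·69 − 34·71, so 69⁻¹ ≡ 35 (mod 71).
Then y ↦ 35(y − 65) is a two-sided inverse to f, so every y ∈ ℤ/71ℤ has a preimage.
Therefore f is bijective.
Since f is bijective, we compute f⁻¹(16): solve 69x + 65 ≡ 16 (mod 71), i.e. 69x ≡ 22 (mod 71).
Multiplying by 69⁻¹ = 35 gives x ≡ 35·22 = 770 = 10·71 + 60 ≡ 60 (mod 71).
Check: f(60) = 69·60 + 65 = 4205 = 59·71 + 16 ≡ 16 (mod 71).

60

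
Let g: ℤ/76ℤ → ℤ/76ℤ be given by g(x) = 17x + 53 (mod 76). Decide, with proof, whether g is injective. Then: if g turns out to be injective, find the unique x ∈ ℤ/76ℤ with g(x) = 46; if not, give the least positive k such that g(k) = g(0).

If g(s) = g(t), then 17s ≡ 17t (mod 76). Because gcd(17, 76) = 1, we may cancel 17 to get s ≡ t (mod 76).
Thus g is injective.
We now compute 17⁻¹ mod 76 explicitly. Euclid's algorithm: 76 = 4·17 + 8, 17 = 2·8 + 1; back-substituting gives 1 = 9·17 − 2·76, so 17⁻¹ ≡ 9 (mod 76).
Since g is injective, we find g⁻¹(46): we need 17x ≡ 46 − 53 ≡ 69 (mod 76). Using 17⁻¹ = 9: x ≡ 9·69 = 621 = 8·76 + 13, so x = 13.
Check: g(13) = 17·13 + 53 = 274 = 3·76 + 46 ≡ 46 (mod 76).

13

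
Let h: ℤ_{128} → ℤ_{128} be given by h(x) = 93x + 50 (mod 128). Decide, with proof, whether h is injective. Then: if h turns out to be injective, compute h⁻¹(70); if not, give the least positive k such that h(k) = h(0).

Recall that h is injective when h(u) = h(v) forces u = v.
If h(u) = h(v), then 93u ≡ 93v (mod 128). Because gcd(93, 128) = 1, we may cancel 93 to get u ≡ v (mod 128).
Therefore h is injective.
We now compute 93⁻¹ mod 128 explicitly. Euclid's algorithm: 128 = 1·93 + 35, 93 = 2·35 + 23, 35 = 1·23 + 12, 23 = 1·12 + 11, 12 = 1·11 + 1; back-substituting gives 1 = 117·93 − 85·128, so 93⁻¹ ≡ 117 (mod 128).
Since h is injective, we find h⁻¹(70): we need 93x ≡ 70 − 50 ≡ 20 (mod 128). Using 93⁻¹ = 117: x ≡ 117·20 = 2340 = 18·128 + 36, so x = 36.
Check: h(36) = 93·36 + 50 = 3398 = 26·128 + 70 ≡ 70 (mod 128).

36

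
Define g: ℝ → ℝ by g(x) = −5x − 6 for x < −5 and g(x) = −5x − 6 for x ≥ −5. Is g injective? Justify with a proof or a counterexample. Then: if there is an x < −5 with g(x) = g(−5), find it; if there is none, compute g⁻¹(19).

-5

Both pieces are strictly decreasing (slopes −5 and −5), so each is injective on its own interval.
The left piece maps (−∞, −5) onto (19, ∞); the right piece maps [−5, ∞) onto (−∞, 19].
These images are disjoint, so no value is attained by both pieces. So g is injective.
Because the two images are disjoint, no x < −5 has g(x) = g(−5), so we compute g⁻¹(19): 19 lies in (−∞, 19], so solve −5x − 6 = 19: x = (19 + 6)/(−5) = −5.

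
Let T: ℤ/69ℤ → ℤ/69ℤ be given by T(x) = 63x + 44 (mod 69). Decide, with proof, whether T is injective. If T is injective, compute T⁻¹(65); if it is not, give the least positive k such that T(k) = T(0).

23

By definition, T is injective if T(x_1) = T(x_2) implies x_1 = x_2.
We have gcd(63, 69) = 3 > 1. Taking x_1 = 0 and x_2 = 23: T(0) = 44 and T(23) = 63·23 + 44 = 1493 ≡ 44 (mod 69).
So T(0) = T(23) while 0 ≠ 23, thus T is not injective.
Since T is not injective, we find the least positive k with T(k) = T(0): this means 63k ≡ 0 (mod 69), i.e. 69 ∣ 63k. Since gcd(63, 69) = 3, dividing through by 3 this holds exactly when 23 ∣ 21k, and as gcd(21, 23) = 1, exactly when 23 ∣ k.
The smallest positive such k is 23.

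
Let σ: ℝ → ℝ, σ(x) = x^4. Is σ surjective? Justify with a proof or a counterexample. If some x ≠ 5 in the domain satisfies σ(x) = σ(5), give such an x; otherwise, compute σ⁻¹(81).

-5

Since 4 is even, x^4 ≥ 0 for all x ∈ ℝ, so −1 ∈ ℝ has no preimage. Hence σ is not surjective.
For the follow-up, such an x exists: taking x = −5 ∈ ℝ gives σ(−5) = 625 = σ(5) with −5 ≠ 5.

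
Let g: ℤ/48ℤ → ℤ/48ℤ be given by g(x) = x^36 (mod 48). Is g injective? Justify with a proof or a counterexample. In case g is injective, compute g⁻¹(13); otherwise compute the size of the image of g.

g(2): Repeated squaring mod 48: 2^1 ≡ 2, 2^2 ≡ 2² = 4, 2^4 ≡ 4² = 16, 2^8 ≡ 16² = 256 ≡ 16, 2^16 ≡ 16² = 256 ≡ 16, 2^32 ≡ 16² = 256 ≡ 16. Since 36 = 32 + 4, 2^36 ≡ 16·16: 16·16 = 256 ≡ 16. So 2^36 ≡ 16 (mod 48).
g(4): Repeated squaring mod 48: 4^1 ≡ 4, 4^2 ≡ 4² = 16, 4^4 ≡ 16² = 256 ≡ 16, 4^8 ≡ 16² = 256 ≡ 16, 4^16 ≡ 16² = 256 ≡ 16, 4^32 ≡ 16² = 256 ≡ 16. Since 36 = 32 + 4, 4^36 ≡ 16·16: 16·16 = 256 ≡ 16. So 4^36 ≡ 16 (mod 48).
So g(2) = g(4) = 16 while 2 ≠ 4, thus g is not injective.
Since g is not injective, we determine |image(g)|. Computing x^36 mod 48 for each x (by repeated squaring, reducing mod 48 at every step), the values g(0), g(1), …, g(47) are: 0, 1, 16, 33, 16, 1, 0, 1, 16, 33, 16, 1, 0, 1, 16, 33, 16, 1, 0, 1, 16, 33, 16, 1, 0, 1, 16, 33, 16, 1, 0, 1, 16, 33, 16, 1, 0, 1, 16, 33, 16, 1, 0, 1, 16, 33, 16, 1.
The distinct values are {0, 1, 16, 33}; there are 4 of them.

4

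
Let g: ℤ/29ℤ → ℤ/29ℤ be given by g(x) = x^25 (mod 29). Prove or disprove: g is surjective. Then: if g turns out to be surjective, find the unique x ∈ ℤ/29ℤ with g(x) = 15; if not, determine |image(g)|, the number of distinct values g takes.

Since 29 is prime, the nonzero elements of ℤ/29ℤ form a cyclic group of order 28.
As gcd(25, 28) = 1, raising to the 25th power is a bijection on this group: if x_1^25 ≡ x_2^25 then (x_1x_2^{−1})^25 = 1, and the only element of order dividing gcd(25, 28) = 1 is 1, so x_1 = x_2.
With g(0) = 0 this makes g injective on all of ℤ/29ℤ, hence bijective (finite equal-size domain and codomain). In particular g is surjective.
Since g is surjective, we find the preimage of 15. The inverse of x ↦ x^25 on (ℤ/29ℤ)^× is x ↦ x^9, because 25·9 = 225 = 8·28 + 1 ≡ 1 (mod 28) and x^{28} = 1 for x ≠ 0 (Fermat). So g⁻¹(15) = 15^9 mod 29.
Repeated squaring mod 29: 15^1 ≡ 15, 15^2 ≡ 15² = 225 ≡ 22, 15^4 ≡ 22² = 484 ≡ 20, 15^8 ≡ 20² = 400 ≡ 23. Since 9 = 8 + 1, 15^9 ≡ 23·15: 23·15 = 345 ≡ 26. So 15^9 ≡ 26 (mod 29).
Hence g⁻¹(15) = 26.

26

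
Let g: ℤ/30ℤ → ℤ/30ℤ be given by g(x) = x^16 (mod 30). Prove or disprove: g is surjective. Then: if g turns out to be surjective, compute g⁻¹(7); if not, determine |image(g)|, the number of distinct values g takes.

8

g(2): Repeated squaring mod 30: 2^1 ≡ 2, 2^2 ≡ 2² = 4, 2^4 ≡ 4² = 16, 2^8 ≡ 16² = 256 ≡ 16, 2^16 ≡ 16² = 256 ≡ 16. So 2^16 ≡ 16 (mod 30).
g(4): Repeated squaring mod 30: 4^1 ≡ 4, 4^2 ≡ 4² = 16, 4^4 ≡ 16² = 256 ≡ 16, 4^8 ≡ 16² = 256 ≡ 16, 4^16 ≡ 16² = 256 ≡ 16. So 4^16 ≡ 16 (mod 30).
So g(2) = g(4) = 16 while 2 ≠ 4, so g is not injective.
A non-injective map from the 30-element set ℤ/30ℤ to itself takes at most 29 distinct values, so it cannot be surjective. Thus g is not surjective.
Since g is not surjective, we determine |image(g)|. Computing x^16 mod 30 for each x (by repeated squaring, reducing mod 30 at every step), the values g(0), g(1), …, g(29) are: 0, 1, 16, 21, 16, 25, 6, 1, 16, 21, 10, 1, 6, 1, 16, 15, 16, 1, 6, 1, 10, 21, 16, 1, 6, 25, 16, 21, 16, 1.
The distinct values are {0, 1, 6, 10, 15, 16, 21, 25}; there are 8 of them.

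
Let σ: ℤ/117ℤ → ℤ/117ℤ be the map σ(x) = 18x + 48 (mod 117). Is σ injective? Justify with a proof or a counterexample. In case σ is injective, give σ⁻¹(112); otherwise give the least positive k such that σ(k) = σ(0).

We have gcd(18, 117) = 9 > 1. Taking s = 0 and t = 13: σ(0) = 48 and σ(13) = 18·13 + 48 = 282 ≡ 48 (mod 117).
So σ(0) = σ(13) while 0 ≠ 13, hence σ is not injective.
Since σ is not injective, we find the least positive k with σ(k) = σ(0): this means 18k ≡ 0 (mod 117), i.e. 117 ∣ 18k. Since gcd(18, 117) = 9, dividing through by 9 this holds exactly when 13 ∣ 2k, and as gcd(2, 13) = 1, exactly when 13 ∣ k.
The smallest positive such k is 13.

13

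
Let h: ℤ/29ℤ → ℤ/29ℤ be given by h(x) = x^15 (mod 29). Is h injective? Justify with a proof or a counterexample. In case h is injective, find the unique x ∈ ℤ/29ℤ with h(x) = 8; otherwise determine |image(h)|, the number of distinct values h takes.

Since 29 is prime, the nonzero elements of ℤ/29ℤ form a cyclic group of order 28.
As gcd(15, 28) = 1, raising to the 15th power is a bijection on this group: if x_1^15 ≡ x_2^15 then (x_1x_2^{−1})^15 = 1, and the only element of order dividing gcd(15, 28) = 1 is 1, so x_1 = x_2.
With h(0) = 0 this makes h injective on all of ℤ/29ℤ, hence bijective (finite equal-size domain and codomain). In particular h is injective.
Since h is injective, we find the preimage of 8. The inverse of x ↦ x^15 on (ℤ/29ℤ)^× is x ↦ x^15, because 15·15 = 225 = 8·28 + 1 ≡ 1 (mod 28) and x^{28} = 1 for x ≠ 0 (Fermat). So h⁻¹(8) = 8^15 mod 29.
Repeated squaring mod 29: 8^1 ≡ 8, 8^2 ≡ 8² = 64 ≡ 6, 8^4 ≡ 6² = 36 ≡ 7, 8^8 ≡ 7² = 49 ≡ 20. Since 15 = 8 + 4 + 2 + 1, 8^15 ≡ 20·7·6·8: 20·7 = 140 ≡ 24, then 24·6 = 144 ≡ 28, then 28·8 = 224 ≡ 21. So 8^15 ≡ 21 (mod 29).
Hence h⁻¹(8) = 21.

21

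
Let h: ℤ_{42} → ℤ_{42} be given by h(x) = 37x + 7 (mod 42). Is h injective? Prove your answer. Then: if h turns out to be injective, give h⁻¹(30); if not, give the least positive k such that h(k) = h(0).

By definition, h is injective if h(u) = h(v) implies u = v.
Suppose h(u) = h(v) in ℤ_{42}. Then 37u + 7 ≡ 37v + 7 (mod 42), therefore 37(u − v) ≡ 0 (mod 42).
Since gcd(37, 42) = 1, 37 is invertible modulo 42, therefore u − v ≡ 0 (mod 42), i.e. u = v.
Thus h is injective.
We now compute 37⁻¹ mod 42 explicitly. Euclid's algorithm: 42 = 1·37 + 5, 37 = 7·5 + 2, 5 = 2·2 + 1; back-substituting gives 1 = 25·37 − 22·42, so 37⁻¹ ≡ 25 (mod 42).
Since h is injective, we find h⁻¹(30): we need 37x ≡ 30 − 7 ≡ 23 (mod 42). Using 37⁻¹ = 25: x ≡ 25·23 = 575 = 13·42 + 29, so x = 29.
Check: h(29) = 37·29 + 7 = 1080 = 25·42 + 30 ≡ 30 (mod 42).

29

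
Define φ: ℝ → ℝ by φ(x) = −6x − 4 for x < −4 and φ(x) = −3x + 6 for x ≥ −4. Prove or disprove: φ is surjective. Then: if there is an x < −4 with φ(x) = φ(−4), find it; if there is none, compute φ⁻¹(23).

Both pieces are strictly decreasing (slopes −6 and −3), so each is injective on its own interval.
The left piece maps (−∞, −4) onto (20, ∞); the right piece maps [−4, ∞) onto (−∞, 18].
The union (20, ∞) ∪ (−∞, 18] omits the interval between 20 and 18; in particular 20 has no preimage. So φ is not surjective.
Because the two images are disjoint, no x < −4 has φ(x) = φ(−4), so we compute φ⁻¹(23): 23 lies in (20, ∞), so solve −6x − 4 = 23: x = (23 + 4)/(−6) = −9/2.

-9/2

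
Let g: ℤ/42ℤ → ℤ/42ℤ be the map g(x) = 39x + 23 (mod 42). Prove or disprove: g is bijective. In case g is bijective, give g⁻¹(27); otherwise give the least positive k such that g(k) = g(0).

We have gcd(39, 42) = 3 > 1. Taking a = 0 and b = 14: g(0) = 23 and g(14) = 39·14 + 23 = 569 ≡ 23 (mod 42).
So g(0) = g(14) while 0 ≠ 14, therefore g is not injective, hence not bijective.
Since g is not bijective, we find the least positive k with g(k) = g(0): this means 39k ≡ 0 (mod 42), i.e. 42 ∣ 39k. Since gcd(39, 42) = 3, dividing through by 3 this holds exactly when 14 ∣ 13k, and as gcd(13, 14) = 1, exactly when 14 ∣ k.
The smallest positive such k is 14.

14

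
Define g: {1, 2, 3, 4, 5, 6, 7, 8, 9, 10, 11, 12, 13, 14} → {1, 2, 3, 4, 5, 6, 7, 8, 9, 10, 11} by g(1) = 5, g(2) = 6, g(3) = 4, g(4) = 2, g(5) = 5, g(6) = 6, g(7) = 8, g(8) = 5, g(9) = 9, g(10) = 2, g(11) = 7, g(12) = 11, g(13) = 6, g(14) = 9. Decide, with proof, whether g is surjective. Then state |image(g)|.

8

No element maps to 1, so g is not surjective.
The image of g is {2, 4, 5, 6, 7, 8, 9, 11}, which has 8 elements.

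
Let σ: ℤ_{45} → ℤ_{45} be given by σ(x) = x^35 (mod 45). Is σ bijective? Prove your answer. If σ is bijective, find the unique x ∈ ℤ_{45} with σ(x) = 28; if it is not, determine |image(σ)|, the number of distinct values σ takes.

35

σ(0) = 0^35 = 0.
σ(15): Repeated squaring mod 45: 15^1 ≡ 15, 15^2 ≡ 15² = 225 ≡ 0, 15^4 ≡ 0² = 0, 15^8 ≡ 0² = 0, 15^16 ≡ 0² = 0, 15^32 ≡ 0² = 0. Since 35 = 32 + 2 + 1, 15^35 ≡ 0·0·15: 0·0 = 0, then 0·15 = 0. So 15^35 ≡ 0 (mod 45).
So σ(0) = σ(15) = 0 while 0 ≠ 15, therefore σ is not injective, hence not bijective.
Since σ is not bijective, we determine |image(σ)|. Computing x^35 mod 45 for each x (by repeated squaring, reducing mod 45 at every step), the values σ(0), σ(1), …, σ(44) are: 0, 1, 23, 27, 34, 20, 36, 13, 17, 9, 10, 41, 18, 7, 29, 0, 31, 8, 27, 19, 5, 36, 43, 2, 9, 40, 26, 18, 37, 14, 0, 16, 38, 27, 4, 35, 36, 28, 32, 9, 25, 11, 18, 22, 44.
The distinct values are {0, 1, 2, 4, 5, 7, 8, 9, 10, 11, 13, 14, 16, 17, 18, 19, 20, 22, 23, 25, 26, 27, 28, 29, 31, 32, 34, 35, 36, 37, 38, 40, 41, 43, 44}; there are 35 of them.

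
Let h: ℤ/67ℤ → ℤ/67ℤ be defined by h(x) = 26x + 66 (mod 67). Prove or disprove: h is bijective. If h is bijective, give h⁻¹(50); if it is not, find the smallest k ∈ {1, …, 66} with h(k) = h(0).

Recall: injectivity means: for all s, t in the domain, h(s) = h(t) implies s = t.
Suppose h(s) = h(t) in ℤ/67ℤ. Then 26s + 66 ≡ 26t + 66 (mod 67), so 26(s − t) ≡ 0 (mod 67).
Since gcd(26, 67) = 1, 26 is invertible modulo 67, therefore s − t ≡ 0 (mod 67), i.e. s = t.
We now compute 26⁻¹ mod 67 explicitly. Euclid's algorithm: 67 = 2·26 + 15, 26 = 1·15 + 11, 15 = 1·11 + 4, 11 = 2·4 + 3, 4 = 1·3 + 1; back-substituting gives 1 = 49·26 − 19·67, so 26⁻¹ ≡ 49 (mod 67).
Then y ↦ 49(y − 66) is a two-sided inverse to h, so every y ∈ ℤ/67ℤ has a preimage.
Therefore h is bijective.
Since h is bijective, we find h⁻¹(50): we need 26x ≡ 50 − 66 ≡ 51 (mod 67). Using 26⁻¹ = 49: x ≡ 49·51 = 2499 = 37·67 + 20, so x = 20.
Check: h(20) = 26·20 + 66 = 586 = 8·67 + 50 ≡ 50 (mod 67).

20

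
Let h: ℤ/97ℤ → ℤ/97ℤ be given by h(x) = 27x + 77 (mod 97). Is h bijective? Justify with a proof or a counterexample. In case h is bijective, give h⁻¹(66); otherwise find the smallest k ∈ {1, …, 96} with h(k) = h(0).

If h(s) = h(t), then 27s ≡ 27t (mod 97). Because gcd(27, 97) = 1, we may cancel 27 to get s ≡ t (mod 97).
We now compute 27⁻¹ mod 97 explicitly. Euclid's algorithm: 97 = 3·27 + 16, 27 = 1·16 + 11, 16 = 1·11 + 5, 11 = 2·5 + 1; back-substituting gives 1 = 18·27 − 5·97, so 27⁻¹ ≡ 18 (mod 97).
Then y ↦ 18(y − 77) is a two-sided inverse to h, so every y ∈ ℤ/97ℤ has a preimage.
Therefore h is bijective.
Since h is bijective, we find h⁻¹(66): we need 27x ≡ 66 − 77 ≡ 86 (mod 97). Using 27⁻¹ = 18: x ≡ 18·86 = 1548 = 15·97 + 93, so x = 93.
Check: h(93) = 27·93 + 77 = 2588 = 26·97 + 66 ≡ 66 (mod 97).

93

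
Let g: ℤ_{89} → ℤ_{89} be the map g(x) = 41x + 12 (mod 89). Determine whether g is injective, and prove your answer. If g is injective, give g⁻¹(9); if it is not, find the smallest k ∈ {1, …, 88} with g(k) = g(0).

By definition, injectivity means: for all u, v in the domain, g(u) = g(v) implies u = v.
Suppose g(u) = g(v) in ℤ_{89}. Then 41u + 12 ≡ 41v + 12 (mod 89), therefore 41(u − v) ≡ 0 (mod 89).
Since gcd(41, 89) = 1, 41 is invertible modulo 89, so u − v ≡ 0 (mod 89), i.e. u = v.
Thus g is injective.
We now compute 41⁻¹ mod 89 explicitly. Euclid's algorithm: 89 = 2·41 + 7, 41 = 5·7 + 6, 7 = 1·6 + 1; back-substituting gives 1 = 76·41 − 35·89, so 41⁻¹ ≡ 76 (mod 89).
Since g is injective, we find g⁻¹(9): we need 41x ≡ 9 − 12 ≡ 86 (mod 89). Using 41⁻¹ = 76: x ≡ 76·86 = 6536 = 73·89 + 39, so x = 39.
Check: g(39) = 41·39 + 12 = 1611 = 18·89 + 9 ≡ 9 (mod 89).

39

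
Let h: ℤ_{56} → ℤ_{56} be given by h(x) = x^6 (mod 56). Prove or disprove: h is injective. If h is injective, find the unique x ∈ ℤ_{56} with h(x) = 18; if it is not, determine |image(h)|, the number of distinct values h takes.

h(1) = 1^6 = 1.
h(3): Repeated squaring mod 56: 3^1 ≡ 3, 3^2 ≡ 3² = 9, 3^4 ≡ 9² = 81 ≡ 25. Since 6 = 4 + 2, 3^6 ≡ 25·9: 25·9 = 225 ≡ 1. So 3^6 ≡ 1 (mod 56).
So h(1) = h(3) = 1 while 1 ≠ 3, hence h is not injective.
Since h is not injective, we determine |image(h)|. Computing x^6 mod 56 for each x (by repeated squaring, reducing mod 56 at every step), the values h(0), h(1), …, h(55) are: 0, 1, 8, 1, 8, 1, 8, 49, 8, 1, 8, 1, 8, 1, 0, 1, 8, 1, 8, 1, 8, 49, 8, 1, 8, 1, 8, 1, 0, 1, 8, 1, 8, 1, 8, 49, 8, 1, 8, 1, 8, 1, 0, 1, 8, 1, 8, 1, 8, 49, 8, 1, 8, 1, 8, 1.
The distinct values are {0, 1, 8, 49}; there are 4 of them.

4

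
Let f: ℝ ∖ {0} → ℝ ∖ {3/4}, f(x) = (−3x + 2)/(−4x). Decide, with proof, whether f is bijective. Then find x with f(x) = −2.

Suppose f(u) = f(v). Cross-multiplying: (−3u + 2)(−4v) = (−3v + 2)(−4u).
Expanding both sides and cancelling the symmetric terms leaves 8·(u − v) = 0. Since 8 ≠ 0, u = v. Therefore f is injective.
For any y ≠ 3/4, solving y(−4x) = −3x + 2 for x gives a well-defined x ≠ 0. So f is surjective.
Thus f is bijective.
Solving f(x) = −2: cross-multiplying gives −3x + 2 = −2(−4x), which rearranges to −11x = −2, so x = 2/11.

2/11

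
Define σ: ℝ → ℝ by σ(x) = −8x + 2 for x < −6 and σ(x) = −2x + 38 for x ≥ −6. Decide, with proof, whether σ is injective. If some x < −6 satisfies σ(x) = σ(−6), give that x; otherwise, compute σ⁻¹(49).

Both pieces are strictly decreasing (slopes −8 and −2), so each is injective on its own interval.
The left piece maps (−∞, −6) onto (50, ∞); the right piece maps [−6, ∞) onto (−∞, 50].
These images are disjoint, so no value is attained by both pieces. So σ is injective.
Because the two images are disjoint, no x < −6 has σ(x) = σ(−6), so we compute σ⁻¹(49): 49 lies in (−∞, 50], so solve −2x + 38 = 49: x = (49 − 38)/(−2) = −11/2.

-11/2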